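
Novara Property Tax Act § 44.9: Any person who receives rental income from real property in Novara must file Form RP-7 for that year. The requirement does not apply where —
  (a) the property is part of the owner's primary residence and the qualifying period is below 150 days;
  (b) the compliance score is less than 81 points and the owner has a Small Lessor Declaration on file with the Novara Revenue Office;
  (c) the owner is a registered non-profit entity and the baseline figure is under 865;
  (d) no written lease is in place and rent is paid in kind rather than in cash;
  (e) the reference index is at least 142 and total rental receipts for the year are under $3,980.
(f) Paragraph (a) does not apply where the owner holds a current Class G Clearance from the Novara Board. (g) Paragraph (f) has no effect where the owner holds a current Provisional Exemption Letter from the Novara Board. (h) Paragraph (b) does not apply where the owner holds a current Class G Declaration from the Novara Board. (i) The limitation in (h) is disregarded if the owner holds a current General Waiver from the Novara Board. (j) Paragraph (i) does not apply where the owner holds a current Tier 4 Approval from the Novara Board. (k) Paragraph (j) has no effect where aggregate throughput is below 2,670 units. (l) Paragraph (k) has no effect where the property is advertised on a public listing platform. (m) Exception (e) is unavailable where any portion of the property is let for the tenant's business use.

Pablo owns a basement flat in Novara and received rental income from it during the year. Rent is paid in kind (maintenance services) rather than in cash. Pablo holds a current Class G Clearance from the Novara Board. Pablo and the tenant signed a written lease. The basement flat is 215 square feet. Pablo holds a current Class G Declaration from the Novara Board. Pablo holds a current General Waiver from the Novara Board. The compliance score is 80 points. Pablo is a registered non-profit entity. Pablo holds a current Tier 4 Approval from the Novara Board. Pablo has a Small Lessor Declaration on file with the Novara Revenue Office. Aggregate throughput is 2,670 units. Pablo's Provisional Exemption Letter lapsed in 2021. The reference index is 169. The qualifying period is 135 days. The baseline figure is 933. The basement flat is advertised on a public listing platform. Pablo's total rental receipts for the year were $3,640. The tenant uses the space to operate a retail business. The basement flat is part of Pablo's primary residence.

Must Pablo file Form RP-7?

Yes — Pablo must file Form RP-7.

All of (a)'s requirements are met (the basement flat is part of the primary residence; the qualifying period is 135 days, below the 150 days limit). But applying paragraphs (f)–(g): (f) applies — a current Class G Clearance is held. (g), which would lift (f), is not triggered — the Provisional Exemption Letter is not current. So (a) is unavailable.
Exception (b): the compliance score is 80 points, less than the 81 points limit; a Small Lessor Declaration is on file — every condition holds. However, paragraphs (h)–(l) must be considered: (h) is triggered — a current Class G Declaration is held. (i) is triggered (a current General Waiver is held), but is overridden by (j): (j) operates against (i): a current Tier 4 Approval is held. (k), which would lift (j), is not triggered — aggregate throughput is 2,670 units, not below 2,670 units. Exception (b) does not apply.
Exception (c) fails — the baseline figure is 933, not under 865.
Exception (d) fails — a written lease is in place.
Exception (e) is satisfied on its face — the reference index is 169, meeting the 142 threshold; total rental receipts for the year are $3,640, under the $3,980 limit. Turning to paragraph (m): (m) operates against (e): the space is let for business use. So (e) is unavailable.
No exception is made out. Pablo falls within the general rule.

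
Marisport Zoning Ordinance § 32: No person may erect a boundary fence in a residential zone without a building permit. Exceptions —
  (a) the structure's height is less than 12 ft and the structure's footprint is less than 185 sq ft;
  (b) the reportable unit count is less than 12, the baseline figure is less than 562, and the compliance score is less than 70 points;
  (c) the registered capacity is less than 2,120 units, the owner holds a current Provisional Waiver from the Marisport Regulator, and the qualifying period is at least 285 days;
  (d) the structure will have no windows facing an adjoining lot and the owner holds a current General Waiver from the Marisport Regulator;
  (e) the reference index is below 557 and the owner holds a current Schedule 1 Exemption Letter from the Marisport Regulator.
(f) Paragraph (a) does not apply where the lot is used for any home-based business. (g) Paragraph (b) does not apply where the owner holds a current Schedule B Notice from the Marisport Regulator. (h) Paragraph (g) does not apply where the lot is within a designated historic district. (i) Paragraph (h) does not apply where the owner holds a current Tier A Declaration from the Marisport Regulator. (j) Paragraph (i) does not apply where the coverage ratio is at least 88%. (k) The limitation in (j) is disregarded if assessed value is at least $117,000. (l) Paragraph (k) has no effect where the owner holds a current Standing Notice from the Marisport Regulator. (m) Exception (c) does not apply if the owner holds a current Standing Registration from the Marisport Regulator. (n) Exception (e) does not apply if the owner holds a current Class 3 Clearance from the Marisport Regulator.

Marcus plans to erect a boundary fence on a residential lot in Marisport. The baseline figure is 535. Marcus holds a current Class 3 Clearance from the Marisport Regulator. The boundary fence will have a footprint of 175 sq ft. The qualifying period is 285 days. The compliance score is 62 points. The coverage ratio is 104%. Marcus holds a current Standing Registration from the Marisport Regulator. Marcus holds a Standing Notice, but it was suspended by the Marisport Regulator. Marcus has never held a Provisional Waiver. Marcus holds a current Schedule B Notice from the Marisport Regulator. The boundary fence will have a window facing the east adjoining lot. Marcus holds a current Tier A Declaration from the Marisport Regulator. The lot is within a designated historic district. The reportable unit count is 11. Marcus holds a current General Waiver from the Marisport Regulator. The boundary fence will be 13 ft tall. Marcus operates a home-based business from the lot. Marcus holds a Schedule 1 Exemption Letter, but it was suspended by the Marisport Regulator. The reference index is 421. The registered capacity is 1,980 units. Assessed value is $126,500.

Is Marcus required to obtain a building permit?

Exception (a) requires that the structure's height is less than 12 ft; but the structure's height is 13 ft, not less than 12 ft, so (a) is unavailable.
All of (b)'s requirements are met (the reportable unit count is 11, less than the 12 limit; the baseline figure is 535, less than the 562 limit; the compliance score is 62 points, less than the 70 points limit). Turning to paragraphs (g)–(l): (g) operates against (b): a current Schedule B Notice is held. (h) would limit (g) — the lot is in a historic district — but (i) sets (h) aside: (i) operates against (h): a current Tier A Declaration is held. (j) is triggered (the coverage ratio is 104%, meeting the 88% threshold), but is displaced by (k): (k) operates — assessed value is $126,500, meeting the $117,000 threshold. (l) does not operate here (the Standing Notice is not current), so (k) stands. (b) is therefore removed.
Exception (c) fails — there is no Provisional Waiver in force.
Exception (d) does not apply: a window faces an adjoining lot.
Exception (e) does not apply: the Schedule 1 Exemption Letter is not current.
Every exception is unavailable, so the rule governs.

Yes — Marcus must obtain a building permit.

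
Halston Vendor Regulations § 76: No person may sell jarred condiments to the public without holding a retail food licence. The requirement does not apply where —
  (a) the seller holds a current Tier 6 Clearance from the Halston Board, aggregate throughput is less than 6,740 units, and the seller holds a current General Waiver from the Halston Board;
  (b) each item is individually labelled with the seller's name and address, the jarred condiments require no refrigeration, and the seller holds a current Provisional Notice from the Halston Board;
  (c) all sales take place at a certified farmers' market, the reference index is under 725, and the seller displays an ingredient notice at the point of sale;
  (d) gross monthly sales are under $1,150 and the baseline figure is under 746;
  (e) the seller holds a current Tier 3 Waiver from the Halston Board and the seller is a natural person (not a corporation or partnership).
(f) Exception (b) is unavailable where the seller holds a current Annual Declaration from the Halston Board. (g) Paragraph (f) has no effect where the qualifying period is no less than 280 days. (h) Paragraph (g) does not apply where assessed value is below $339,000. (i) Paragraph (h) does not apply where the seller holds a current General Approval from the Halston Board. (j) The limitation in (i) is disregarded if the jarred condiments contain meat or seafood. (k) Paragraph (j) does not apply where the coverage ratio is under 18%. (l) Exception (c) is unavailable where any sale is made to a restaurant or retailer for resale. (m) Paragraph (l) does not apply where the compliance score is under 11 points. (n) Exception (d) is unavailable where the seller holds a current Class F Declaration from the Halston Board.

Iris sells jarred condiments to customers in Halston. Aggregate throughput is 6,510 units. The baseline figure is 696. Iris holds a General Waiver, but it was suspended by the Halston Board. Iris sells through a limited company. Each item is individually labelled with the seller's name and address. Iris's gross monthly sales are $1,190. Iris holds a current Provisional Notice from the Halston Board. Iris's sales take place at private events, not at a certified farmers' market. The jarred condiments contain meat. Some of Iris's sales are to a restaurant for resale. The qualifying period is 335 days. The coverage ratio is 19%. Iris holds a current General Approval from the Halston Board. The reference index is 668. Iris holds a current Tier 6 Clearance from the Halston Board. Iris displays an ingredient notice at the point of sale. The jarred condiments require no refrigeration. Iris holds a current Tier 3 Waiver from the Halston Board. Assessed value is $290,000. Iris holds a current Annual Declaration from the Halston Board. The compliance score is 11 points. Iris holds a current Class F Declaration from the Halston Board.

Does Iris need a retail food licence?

Exception (a) fails — there is no General Waiver in force.
Exception (b): items are individually labelled; the jarred condiments are shelf-stable; a current Provisional Notice is held — every condition holds. But: (f) operates against (b): a current Annual Declaration is held. (g) is engaged (the qualifying period is 335 days, meeting the 280 days threshold), but is itself disapplied by (h): (h) operates against (g): assessed value is $290,000, below the $339,000 limit. (i) would limit (h) — a current General Approval is held — but (j) sets (i) aside: (j) is engaged — the jarred condiments contain meat. (k) does not operate here (the coverage ratio is 19%, not under 18%), so (j) stands. Exception (b) does not apply.
Exception (c) requires that all sales take place at a certified farmers' market; but sales are at private events, not a certified farmers' market, so (c) is unavailable.
Exception (d) requires that gross monthly sales are under $1,150; but gross monthly sales are $1,190, not under $1,150, so (d) is unavailable.
Exception (e) fails — the seller operates through a limited company.
No exception applies. The general rule governs.

Yes — Iris must hold a retail food licence.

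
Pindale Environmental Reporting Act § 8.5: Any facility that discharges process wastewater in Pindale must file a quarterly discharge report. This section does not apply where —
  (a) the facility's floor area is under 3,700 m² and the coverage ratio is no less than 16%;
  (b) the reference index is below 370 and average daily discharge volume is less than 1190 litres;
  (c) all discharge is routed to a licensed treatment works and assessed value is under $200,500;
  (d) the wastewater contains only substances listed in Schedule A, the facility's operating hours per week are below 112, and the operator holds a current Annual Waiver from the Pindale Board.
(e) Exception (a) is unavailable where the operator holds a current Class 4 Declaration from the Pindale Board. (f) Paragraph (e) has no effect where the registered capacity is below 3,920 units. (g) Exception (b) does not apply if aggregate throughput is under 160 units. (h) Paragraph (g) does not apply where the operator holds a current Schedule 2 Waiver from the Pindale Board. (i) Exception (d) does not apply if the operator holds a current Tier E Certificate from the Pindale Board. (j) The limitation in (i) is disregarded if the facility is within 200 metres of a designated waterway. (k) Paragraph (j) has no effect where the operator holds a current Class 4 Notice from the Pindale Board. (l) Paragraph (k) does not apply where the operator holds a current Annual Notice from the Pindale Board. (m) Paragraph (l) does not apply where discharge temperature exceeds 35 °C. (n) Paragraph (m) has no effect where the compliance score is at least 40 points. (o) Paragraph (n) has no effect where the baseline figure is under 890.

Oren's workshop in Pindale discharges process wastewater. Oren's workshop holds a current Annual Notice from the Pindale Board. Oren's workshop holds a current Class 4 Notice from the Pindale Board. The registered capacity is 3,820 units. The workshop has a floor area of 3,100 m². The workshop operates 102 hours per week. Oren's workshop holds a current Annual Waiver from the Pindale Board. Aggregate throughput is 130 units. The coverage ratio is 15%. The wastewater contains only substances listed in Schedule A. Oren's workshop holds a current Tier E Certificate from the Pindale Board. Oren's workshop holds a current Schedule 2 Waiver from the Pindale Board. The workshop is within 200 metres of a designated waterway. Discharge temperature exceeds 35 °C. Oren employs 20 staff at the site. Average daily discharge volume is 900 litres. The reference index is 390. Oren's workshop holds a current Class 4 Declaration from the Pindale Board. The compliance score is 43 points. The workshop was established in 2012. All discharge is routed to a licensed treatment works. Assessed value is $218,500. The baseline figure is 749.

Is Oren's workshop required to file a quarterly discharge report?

Yes — Oren's workshop must file a quarterly discharge report.

Exception (a) requires that the coverage ratio is no less than 16%; but the coverage ratio is 15%, short of 16%, so (a) is unavailable.
Exception (b) fails — the reference index is 390, not below 370.
Exception (c) fails — assessed value is $218,500, not under $200,500.
All of (d)'s requirements are met (the wastewater is Schedule-A-only; the facility's operating hours per week are 102, below the 112 limit; a current Annual Waiver is held). Turning to paragraphs (i)–(o): (i) operates — a current Tier E Certificate is held. (j) operates (the workshop is within 200 m of a designated waterway), but is displaced by (k): (k) operates — a current Class 4 Notice is held. (l) would limit (k) — a current Annual Notice is held — but (m) sets (l) aside: (m) operates — discharge temperature exceeds 35 °C. (n) would limit (m) — the compliance score is 43 points, meeting the 40 points threshold — but (o) sets (n) aside: (o) applies — the baseline figure is 749, under the 890 limit. So (d) is unavailable.
None of the exceptions is available; § 8.5 applies in full.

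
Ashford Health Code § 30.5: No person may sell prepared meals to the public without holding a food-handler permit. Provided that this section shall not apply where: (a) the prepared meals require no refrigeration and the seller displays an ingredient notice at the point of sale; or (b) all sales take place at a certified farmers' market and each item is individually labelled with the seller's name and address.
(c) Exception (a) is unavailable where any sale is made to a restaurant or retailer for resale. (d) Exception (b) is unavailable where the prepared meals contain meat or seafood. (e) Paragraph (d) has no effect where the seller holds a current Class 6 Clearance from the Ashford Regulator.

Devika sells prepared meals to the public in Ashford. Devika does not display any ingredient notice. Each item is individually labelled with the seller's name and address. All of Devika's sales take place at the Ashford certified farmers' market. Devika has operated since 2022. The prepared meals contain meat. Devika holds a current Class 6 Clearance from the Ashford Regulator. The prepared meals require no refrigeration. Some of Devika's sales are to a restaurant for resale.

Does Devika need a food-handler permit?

No — exception (b) applies; Devika is not required to hold a food-handler permit.

Exception (a) does not apply: no ingredient notice is displayed.
All of (b)'s requirements are met (all sales are at a certified farmers' market; items are individually labelled). Considering the limiting provisions: (d) is triggered (the prepared meals contain meat), but is itself disapplied by (e): (e) is triggered — a current Class 6 Clearance is held. Exception (b) stands.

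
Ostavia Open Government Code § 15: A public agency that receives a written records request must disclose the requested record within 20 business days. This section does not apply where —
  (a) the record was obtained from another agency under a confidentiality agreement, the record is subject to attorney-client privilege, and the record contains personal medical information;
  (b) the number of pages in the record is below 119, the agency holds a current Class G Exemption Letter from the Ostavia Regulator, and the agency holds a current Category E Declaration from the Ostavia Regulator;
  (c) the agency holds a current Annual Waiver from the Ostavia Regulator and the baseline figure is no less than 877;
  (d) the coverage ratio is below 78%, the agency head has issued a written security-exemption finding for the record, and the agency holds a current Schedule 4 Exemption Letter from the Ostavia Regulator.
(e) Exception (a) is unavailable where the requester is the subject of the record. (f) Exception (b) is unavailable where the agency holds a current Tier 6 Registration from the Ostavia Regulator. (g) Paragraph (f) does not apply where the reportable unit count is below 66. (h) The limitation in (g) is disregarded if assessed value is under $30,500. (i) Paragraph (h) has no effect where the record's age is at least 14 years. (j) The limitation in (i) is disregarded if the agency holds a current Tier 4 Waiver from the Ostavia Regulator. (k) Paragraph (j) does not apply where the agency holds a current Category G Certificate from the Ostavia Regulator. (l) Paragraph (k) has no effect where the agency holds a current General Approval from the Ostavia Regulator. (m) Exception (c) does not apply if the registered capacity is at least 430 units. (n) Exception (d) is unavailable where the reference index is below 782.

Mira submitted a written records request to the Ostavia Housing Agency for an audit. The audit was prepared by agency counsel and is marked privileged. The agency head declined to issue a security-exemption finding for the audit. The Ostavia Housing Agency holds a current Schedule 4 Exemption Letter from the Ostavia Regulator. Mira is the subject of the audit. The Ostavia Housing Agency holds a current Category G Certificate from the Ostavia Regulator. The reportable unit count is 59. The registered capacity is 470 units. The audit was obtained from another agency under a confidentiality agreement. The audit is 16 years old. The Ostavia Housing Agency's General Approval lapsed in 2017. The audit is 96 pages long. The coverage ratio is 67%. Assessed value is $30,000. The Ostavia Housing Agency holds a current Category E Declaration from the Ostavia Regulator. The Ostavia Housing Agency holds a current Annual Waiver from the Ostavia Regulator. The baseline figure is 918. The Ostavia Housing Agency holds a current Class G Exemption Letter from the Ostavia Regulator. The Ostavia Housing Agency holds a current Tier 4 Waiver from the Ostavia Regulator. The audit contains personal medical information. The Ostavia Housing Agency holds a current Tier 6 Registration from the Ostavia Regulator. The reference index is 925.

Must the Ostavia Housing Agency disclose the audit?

No — exception (b) applies; the Ostavia Housing Agency is not required to disclose the audit.

Exception (a): the audit was obtained under a confidentiality agreement; the audit is privileged; the audit contains personal medical information — every condition holds. However, paragraph (e) must be considered: (e) is engaged — Mira is the subject of the audit. So (a) is unavailable.
Exception (b): the number of pages in the record is 96, below the 119 limit; a current Class G Exemption Letter is held; a current Category E Declaration is held — every condition holds. Considering the limiting provisions: (f) operates (a current Tier 6 Registration is held), but is itself disapplied by (g): (g) is triggered — the reportable unit count is 59, below the 66 limit. (h) is triggered (assessed value is $30,000, under the $30,500 limit), but is overridden by (i): (i) operates against (h): the record's age is 16 years, meeting the 14 years threshold. (j) operates (a current Tier 4 Waiver is held), but yields to (k): (k) applies — a current Category G Certificate is held. (l), which would lift (k), is inapplicable — there is no General Approval in force. (b) remains available.
Exception (c) is satisfied on its face — a current Annual Waiver is held; the baseline figure is 918, meeting the 877 threshold. However, paragraph (m) must be considered: (m) operates against (c): the registered capacity is 470 units, meeting the 430 units threshold. (c) is therefore removed.
Exception (d) does not apply: the agency head declined to issue a security-exemption finding.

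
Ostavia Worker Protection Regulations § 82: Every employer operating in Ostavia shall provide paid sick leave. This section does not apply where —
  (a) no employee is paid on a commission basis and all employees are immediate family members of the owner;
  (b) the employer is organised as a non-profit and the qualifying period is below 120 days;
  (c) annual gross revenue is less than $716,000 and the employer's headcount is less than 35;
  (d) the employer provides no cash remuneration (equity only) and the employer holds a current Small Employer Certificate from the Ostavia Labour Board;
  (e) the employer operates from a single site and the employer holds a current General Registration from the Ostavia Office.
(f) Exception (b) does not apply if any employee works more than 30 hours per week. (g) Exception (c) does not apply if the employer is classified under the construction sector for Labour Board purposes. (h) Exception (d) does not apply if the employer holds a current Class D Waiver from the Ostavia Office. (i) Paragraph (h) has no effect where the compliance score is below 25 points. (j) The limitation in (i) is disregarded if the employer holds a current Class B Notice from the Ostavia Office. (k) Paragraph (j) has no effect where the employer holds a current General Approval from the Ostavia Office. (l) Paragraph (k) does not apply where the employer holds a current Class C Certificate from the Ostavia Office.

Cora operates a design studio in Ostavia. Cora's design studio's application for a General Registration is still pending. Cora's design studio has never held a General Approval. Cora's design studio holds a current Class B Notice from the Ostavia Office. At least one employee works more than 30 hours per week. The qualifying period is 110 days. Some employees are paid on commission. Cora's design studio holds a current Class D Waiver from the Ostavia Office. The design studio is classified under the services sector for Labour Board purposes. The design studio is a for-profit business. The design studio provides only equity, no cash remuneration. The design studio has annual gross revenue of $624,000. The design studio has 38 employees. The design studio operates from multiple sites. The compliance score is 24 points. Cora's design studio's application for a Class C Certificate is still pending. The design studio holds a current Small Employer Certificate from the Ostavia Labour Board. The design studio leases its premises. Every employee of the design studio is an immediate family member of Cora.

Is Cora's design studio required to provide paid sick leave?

Yes — Cora's design studio must provide paid sick leave.

Exception (a) does not apply: some employees are paid on commission.
Exception (b) fails — the employer is for-profit.
Exception (c) does not apply: the employer's headcount is 38, not less than 35.
Exception (d)'s conditions are all satisfied: remuneration is equity-only; a current Small Employer Certificate is held. But applying paragraphs (h)–(l): (h) operates against (d): a current Class D Waiver is held. (i) is triggered (the compliance score is 24 points, below the 25 points limit), but yields to (j): (j) is engaged — a current Class B Notice is held. (k), which would lift (j), is not triggered — no current General Approval is held. So (d) is unavailable.
Exception (e) fails — the employer operates from multiple sites.
Every exception is unavailable, so the rule governs.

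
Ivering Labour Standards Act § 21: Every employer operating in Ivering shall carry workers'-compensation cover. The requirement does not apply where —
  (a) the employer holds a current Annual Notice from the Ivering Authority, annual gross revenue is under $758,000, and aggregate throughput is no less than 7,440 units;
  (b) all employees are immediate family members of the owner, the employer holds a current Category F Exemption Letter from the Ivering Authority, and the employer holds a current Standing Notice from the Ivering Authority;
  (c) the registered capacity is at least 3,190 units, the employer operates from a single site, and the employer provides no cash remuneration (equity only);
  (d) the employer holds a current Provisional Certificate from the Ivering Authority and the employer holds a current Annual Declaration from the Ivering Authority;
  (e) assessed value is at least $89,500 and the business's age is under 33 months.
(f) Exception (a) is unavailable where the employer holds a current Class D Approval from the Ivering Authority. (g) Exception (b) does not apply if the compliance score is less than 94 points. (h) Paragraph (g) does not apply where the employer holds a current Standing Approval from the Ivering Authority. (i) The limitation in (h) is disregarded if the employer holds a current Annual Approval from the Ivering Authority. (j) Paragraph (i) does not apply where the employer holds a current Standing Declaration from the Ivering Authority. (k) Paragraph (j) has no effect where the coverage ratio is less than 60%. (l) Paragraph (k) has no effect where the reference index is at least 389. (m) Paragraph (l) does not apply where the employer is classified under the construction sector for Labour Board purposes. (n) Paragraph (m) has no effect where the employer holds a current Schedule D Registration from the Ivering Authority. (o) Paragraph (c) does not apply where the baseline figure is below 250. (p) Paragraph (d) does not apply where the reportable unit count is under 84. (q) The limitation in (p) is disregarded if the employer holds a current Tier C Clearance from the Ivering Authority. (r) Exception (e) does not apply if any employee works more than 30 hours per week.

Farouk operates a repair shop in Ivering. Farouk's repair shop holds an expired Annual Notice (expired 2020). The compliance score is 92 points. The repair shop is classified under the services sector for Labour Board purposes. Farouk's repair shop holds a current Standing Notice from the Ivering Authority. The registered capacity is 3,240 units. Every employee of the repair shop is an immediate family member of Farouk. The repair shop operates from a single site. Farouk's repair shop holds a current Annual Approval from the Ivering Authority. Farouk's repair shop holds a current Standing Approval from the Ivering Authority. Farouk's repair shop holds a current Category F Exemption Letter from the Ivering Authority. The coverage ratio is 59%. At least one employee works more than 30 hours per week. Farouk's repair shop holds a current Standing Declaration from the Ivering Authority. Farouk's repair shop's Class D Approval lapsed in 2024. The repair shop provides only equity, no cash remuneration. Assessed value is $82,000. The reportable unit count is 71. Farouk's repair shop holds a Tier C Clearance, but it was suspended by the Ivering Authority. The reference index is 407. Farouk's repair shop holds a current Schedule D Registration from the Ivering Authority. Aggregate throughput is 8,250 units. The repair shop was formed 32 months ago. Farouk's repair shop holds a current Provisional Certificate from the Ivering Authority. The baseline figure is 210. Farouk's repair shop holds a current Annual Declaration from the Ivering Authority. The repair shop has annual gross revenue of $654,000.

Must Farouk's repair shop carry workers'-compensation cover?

Exception (a) fails — no current Annual Notice is held.
Exception (b)'s conditions are all satisfied: every employee is an immediate family member; a current Category F Exemption Letter is held; a current Standing Notice is held. Applying paragraphs (g)–(n): (g) is engaged (the compliance score is 92 points, less than the 94 points limit), but is set aside by (h): (h) operates against (g): a current Standing Approval is held. (i) is engaged (a current Annual Approval is held), but yields to (j): (j) is triggered — a current Standing Declaration is held. (k) is triggered (the coverage ratio is 59%, less than the 60% limit), but is set aside by (l): (l) is engaged — the reference index is 407, meeting the 389 threshold. (m), which would lift (l), is not engaged — the repair shop is classified under the services sector. Exception (b) stands.
Exception (c): the registered capacity is 3,240 units, meeting the 3,190 units threshold; the employer operates from a single site; remuneration is equity-only — every condition holds. However, paragraph (o) must be considered: (o) is engaged — the baseline figure is 210, below the 250 limit. Exception (c) does not apply.
All of (d)'s requirements are met (a current Provisional Certificate is held; a current Annual Declaration is held). But: (p) is triggered — the reportable unit count is 71, under the 84 limit. (q) does not operate here (the Tier C Clearance is not current), so (p) stands. So (d) is unavailable.
Exception (e) does not apply: assessed value is $82,000, short of $89,500.

No — exception (b) applies; Farouk's repair shop is not required to carry workers'-compensation cover.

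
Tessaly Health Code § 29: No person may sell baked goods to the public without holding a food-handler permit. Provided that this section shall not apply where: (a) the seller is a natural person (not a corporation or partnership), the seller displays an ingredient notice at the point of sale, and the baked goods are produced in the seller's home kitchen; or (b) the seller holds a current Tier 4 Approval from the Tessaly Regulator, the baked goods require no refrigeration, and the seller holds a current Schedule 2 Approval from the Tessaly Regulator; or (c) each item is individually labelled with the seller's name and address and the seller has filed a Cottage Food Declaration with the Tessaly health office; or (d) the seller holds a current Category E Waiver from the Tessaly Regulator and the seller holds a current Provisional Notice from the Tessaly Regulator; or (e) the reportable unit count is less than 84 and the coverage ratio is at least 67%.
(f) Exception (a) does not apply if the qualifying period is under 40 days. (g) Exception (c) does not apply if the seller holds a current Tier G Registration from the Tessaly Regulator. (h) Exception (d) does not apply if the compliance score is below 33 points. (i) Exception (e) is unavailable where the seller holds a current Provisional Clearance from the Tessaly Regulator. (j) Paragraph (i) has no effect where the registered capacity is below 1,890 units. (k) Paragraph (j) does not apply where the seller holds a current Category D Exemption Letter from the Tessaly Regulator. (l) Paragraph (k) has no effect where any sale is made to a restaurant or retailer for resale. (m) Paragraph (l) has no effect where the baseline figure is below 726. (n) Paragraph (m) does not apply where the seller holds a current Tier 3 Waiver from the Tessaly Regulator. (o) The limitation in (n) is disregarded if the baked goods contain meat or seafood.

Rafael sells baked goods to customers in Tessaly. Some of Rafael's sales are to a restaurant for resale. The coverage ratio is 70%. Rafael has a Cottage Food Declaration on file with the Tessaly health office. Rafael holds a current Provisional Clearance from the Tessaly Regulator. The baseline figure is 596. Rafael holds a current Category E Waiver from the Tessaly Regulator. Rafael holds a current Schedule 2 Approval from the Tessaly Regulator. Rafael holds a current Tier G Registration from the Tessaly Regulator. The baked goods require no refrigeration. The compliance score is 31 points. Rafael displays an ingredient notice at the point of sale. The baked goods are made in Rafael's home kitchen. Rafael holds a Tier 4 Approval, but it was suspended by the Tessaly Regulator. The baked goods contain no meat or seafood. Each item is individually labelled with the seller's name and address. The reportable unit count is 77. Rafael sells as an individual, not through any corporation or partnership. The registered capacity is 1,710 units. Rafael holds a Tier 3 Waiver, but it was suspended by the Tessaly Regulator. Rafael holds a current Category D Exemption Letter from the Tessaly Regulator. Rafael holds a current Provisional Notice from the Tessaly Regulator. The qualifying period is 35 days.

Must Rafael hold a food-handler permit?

Exception (a) is satisfied on its face — the seller is a natural person; an ingredient notice is displayed; the baked goods are home-kitchen produced. Turning to paragraph (f): (f) is engaged — the qualifying period is 35 days, under the 40 days limit. So (a) is unavailable.
Exception (b) does not apply: the Tier 4 Approval is not current.
Exception (c)'s conditions are all satisfied: items are individually labelled; a Cottage Food Declaration is on file. But applying paragraph (g): (g) applies — a current Tier G Registration is held. (c) is therefore removed.
Exception (d)'s conditions are all satisfied: a current Category E Waiver is held; a current Provisional Notice is held. But: (h) operates against (d): the compliance score is 31 points, below the 33 points limit. Exception (d) does not apply.
Exception (e) is satisfied on its face — the reportable unit count is 77, less than the 84 limit; the coverage ratio is 70%, meeting the 67% threshold. But: (i) applies — a current Provisional Clearance is held. (j) is engaged (the registered capacity is 1,710 units, below the 1,890 units limit), but yields to (k): (k) operates against (j): a current Category D Exemption Letter is held. (l) is engaged (some sales are to a restaurant for resale), but is itself disapplied by (m): (m) operates against (l): the baseline figure is 596, below the 726 limit. (n), which would lift (m), is not engaged — the Tier 3 Waiver is not current. (e) is therefore removed.
No exception is made out. Rafael falls within the general rule.

Yes — Rafael must hold a food-handler permit.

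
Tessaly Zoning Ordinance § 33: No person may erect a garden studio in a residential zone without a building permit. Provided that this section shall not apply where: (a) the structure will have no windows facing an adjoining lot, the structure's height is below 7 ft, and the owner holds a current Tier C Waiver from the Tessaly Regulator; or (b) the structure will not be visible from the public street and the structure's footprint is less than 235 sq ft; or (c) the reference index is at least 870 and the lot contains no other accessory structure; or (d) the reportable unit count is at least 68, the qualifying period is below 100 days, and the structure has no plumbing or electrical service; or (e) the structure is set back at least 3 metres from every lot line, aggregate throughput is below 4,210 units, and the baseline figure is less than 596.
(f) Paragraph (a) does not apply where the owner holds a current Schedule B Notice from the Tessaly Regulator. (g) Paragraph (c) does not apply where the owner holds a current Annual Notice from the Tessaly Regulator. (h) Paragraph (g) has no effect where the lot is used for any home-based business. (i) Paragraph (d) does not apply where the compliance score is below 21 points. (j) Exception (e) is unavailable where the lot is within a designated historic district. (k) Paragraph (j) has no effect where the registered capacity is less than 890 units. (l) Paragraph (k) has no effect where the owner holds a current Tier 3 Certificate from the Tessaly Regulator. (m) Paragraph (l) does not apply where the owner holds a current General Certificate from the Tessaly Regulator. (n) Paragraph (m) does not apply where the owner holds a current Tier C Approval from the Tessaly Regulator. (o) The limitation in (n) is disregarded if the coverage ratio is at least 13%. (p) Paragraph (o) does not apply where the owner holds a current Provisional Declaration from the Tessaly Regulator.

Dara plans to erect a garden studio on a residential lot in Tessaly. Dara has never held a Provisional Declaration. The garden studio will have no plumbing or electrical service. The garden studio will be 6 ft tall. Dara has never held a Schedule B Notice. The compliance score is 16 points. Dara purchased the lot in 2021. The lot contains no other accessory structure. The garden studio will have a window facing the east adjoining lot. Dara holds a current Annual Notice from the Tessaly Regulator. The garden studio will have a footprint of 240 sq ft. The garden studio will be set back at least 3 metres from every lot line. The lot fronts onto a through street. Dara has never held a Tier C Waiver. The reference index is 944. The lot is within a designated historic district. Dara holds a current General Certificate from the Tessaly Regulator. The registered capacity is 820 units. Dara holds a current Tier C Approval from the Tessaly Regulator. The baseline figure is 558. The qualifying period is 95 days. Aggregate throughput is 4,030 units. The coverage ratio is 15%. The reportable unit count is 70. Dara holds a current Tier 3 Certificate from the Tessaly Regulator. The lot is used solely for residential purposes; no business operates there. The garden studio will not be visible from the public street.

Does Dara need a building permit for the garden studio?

Exception (a) does not apply: a window faces an adjoining lot.
Exception (b) fails — the structure's footprint is 240 sq ft, not less than 235 sq ft.
Exception (c): the reference index is 944, meeting the 870 threshold; the lot has no other accessory structure — every condition holds. However, paragraphs (g)–(h) must be considered: (g) operates against (c): a current Annual Notice is held. (h), which would lift (g), is not engaged — the lot is solely residential. (c) is therefore removed.
Exception (d): the reportable unit count is 70, meeting the 68 threshold; the qualifying period is 95 days, below the 100 days limit; there is no plumbing or electrical service — every condition holds. But applying paragraph (i): (i) operates against (d): the compliance score is 16 points, below the 21 points limit. So (d) is unavailable.
Exception (e)'s conditions are all satisfied: the setback is at least 3 m on every side; aggregate throughput is 4,030 units, below the 4,210 units limit; the baseline figure is 558, less than the 596 limit. As to paragraphs (j)–(p): (j) applies (the lot is in a historic district), but is set aside by (k): (k) operates against (j): the registered capacity is 820 units, less than the 890 units limit. (l) would limit (k) — a current Tier 3 Certificate is held — but (m) sets (l) aside: (m) operates against (l): a current General Certificate is held. (n) is engaged (a current Tier C Approval is held), but yields to (o): (o) is triggered — the coverage ratio is 15%, meeting the 13% threshold. (p), which would lift (o), is inapplicable — the Provisional Declaration is not current. So (e) applies.

No — exception (e) applies; Dara does not need a building permit.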